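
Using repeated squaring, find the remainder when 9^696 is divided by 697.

1

9^1 ≡ 9 (mod 697)
9^2 ≡ 9^2 = 81 ≡ 81 (mod 697)
9^4 ≡ 81^2 = 6561 ≡ 288 (mod 697)
9^8 ≡ 288^2 = 82944 ≡ 1 (mod 697)
9^16 ≡ 1^2 = 1 ≡ 1 (mod 697)
9^32 ≡ 1^2 = 1 ≡ 1 (mod 697)
9^64 ≡ 1^2 = 1 ≡ 1 (mod 697)
9^128 ≡ 1^2 = 1 ≡ 1 (mod 697)
9^256 ≡ 1^2 = 1 ≡ 1 (mod 697)
9^512 ≡ 1^2 = 1 ≡ 1 (mod 697)
696 = 512 + 128 + 32 + 16 + 8 in binary powers of 2.
So 9^696 ≡ 1 · 1 · 1 · 1 · 1 ≡ 1 (mod 697).
Since the result is 1, base 9 gives no evidence that 697 is composite.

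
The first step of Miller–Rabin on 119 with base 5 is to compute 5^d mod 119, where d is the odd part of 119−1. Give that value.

45

119 − 1 = 118 = 2^1 · 59, so d = 59.
5^1 ≡ 5 (mod 119)
5^2 ≡ 5^2 = 25 ≡ 25 (mod 119)
5^4 ≡ 25^2 = 625 ≡ 30 (mod 119)
5^8 ≡ 30^2 = 900 ≡ 67 (mod 119)
5^16 ≡ 67^2 = 4489 ≡ 86 (mod 119)
5^32 ≡ 86^2 = 7396 ≡ 18 (mod 119)
59 = 32 + 16 + 8 + 2 + 1 in binary powers of 2.
So 5^59 ≡ 18 · 86 · 67 · 25 · 5 ≡ 45 (mod 119).
Squaring chain: 45; never reaches −1, so base 5 is a Miller–Rabin witness that 119 is composite.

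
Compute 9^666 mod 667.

49

9^1 ≡ 9 (mod 667)
9^2 ≡ 9^2 = 81 ≡ 81 (mod 667)
9^4 ≡ 81^2 = 6561 ≡ 558 (mod 667)
9^8 ≡ 558^2 = 311364 ≡ 542 (mod 667)
9^16 ≡ 542^2 = 293764 ≡ 284 (mod 667)
9^32 ≡ 284^2 = 80656 ≡ 616 (mod 667)
9^64 ≡ 616^2 = 379456 ≡ 600 (mod 667)
9^128 ≡ 600^2 = 360000 ≡ 487 (mod 667)
9^256 ≡ 487^2 = 237169 ≡ 384 (mod 667)
9^512 ≡ 384^2 = 147456 ≡ 49 (mod 667)
666 = 512 + 128 + 16 + 8 + 2 in binary powers of 2.
So 9^666 ≡ 49 · 487 · 284 · 542 · 81 ≡ 49 (mod 667).
Since 49 ≠ 1, base 9 is a Fermat witness: 667 is composite.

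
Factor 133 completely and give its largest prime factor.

19

133 = 7 · 19
19 is prime.
So 133 = 7 · 19; the largest prime factor is 19.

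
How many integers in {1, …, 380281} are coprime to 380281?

Factor: 380281 = 11 · 181 · 191.
φ(380281) = (11−1) · (181−1) · (191−1) = 10 · 180 · 190 = 342000.

342000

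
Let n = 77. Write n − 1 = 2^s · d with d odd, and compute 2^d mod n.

77 − 1 = 76 = 2^2 · 19, so d = 19.
2^1 ≡ 2 (mod 77)
2^2 ≡ 2^2 = 4 ≡ 4 (mod 77)
2^4 ≡ 4^2 = 16 ≡ 16 (mod 77)
2^8 ≡ 16^2 = 256 ≡ 25 (mod 77)
2^16 ≡ 25^2 = 625 ≡ 9 (mod 77)
19 = 16 + 2 + 1 in binary powers of 2.
So 2^19 ≡ 9 · 4 · 2 ≡ 72 (mod 77).
Squaring chain: 72 → 25; never reaches −1, so base 2 is a Miller–Rabin witness that 77 is composite.

72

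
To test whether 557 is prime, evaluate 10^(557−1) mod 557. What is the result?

10^1 ≡ 10 (mod 557)
10^2 ≡ 10^2 = 100 ≡ 100 (mod 557)
10^4 ≡ 100^2 = 10000 ≡ 531 (mod 557)
10^8 ≡ 531^2 = 281961 ≡ 119 (mod 557)
10^16 ≡ 119^2 = 14161 ≡ 236 (mod 557)
10^32 ≡ 236^2 = 55696 ≡ 553 (mod 557)
10^64 ≡ 553^2 = 305809 ≡ 16 (mod 557)
10^128 ≡ 16^2 = 256 ≡ 256 (mod 557)
10^256 ≡ 256^2 = 65536 ≡ 367 (mod 557)
10^512 ≡ 367^2 = 134689 ≡ 452 (mod 557)
556 = 512 + 32 + 8 + 4 in binary powers of 2.
So 10^556 ≡ 452 · 553 · 119 · 531 ≡ 1 (mod 557).
Since the result is 1, base 10 gives no evidence that 557 is composite.

1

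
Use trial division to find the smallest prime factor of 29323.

29323 is odd.
Digit sum 19, not divisible by 3.
Ends in 3: not divisible by 5.
7: 29323 = 7·4189

7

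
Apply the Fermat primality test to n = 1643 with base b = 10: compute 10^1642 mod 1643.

1043

10^1 ≡ 10 (mod 1643)
10^2 ≡ 10^2 = 100 ≡ 100 (mod 1643)
10^4 ≡ 100^2 = 10000 ≡ 142 (mod 1643)
10^8 ≡ 142^2 = 20164 ≡ 448 (mod 1643)
10^16 ≡ 448^2 = 200704 ≡ 258 (mod 1643)
10^32 ≡ 258^2 = 66564 ≡ 844 (mod 1643)
10^64 ≡ 844^2 = 712336 ≡ 917 (mod 1643)
10^128 ≡ 917^2 = 840889 ≡ 1316 (mod 1643)
10^256 ≡ 1316^2 = 1731856 ≡ 134 (mod 1643)
10^512 ≡ 134^2 = 17956 ≡ 1526 (mod 1643)
10^1024 ≡ 1526^2 = 2328676 ≡ 545 (mod 1643)
1642 = 1024 + 512 + 64 + 32 + 8 + 2 in binary powers of 2.
So 10^1642 ≡ 545 · 1526 · 917 · 844 · 448 · 100 ≡ 1043 (mod 1643).
Since 1043 ≠ 1, base 10 is a Fermat witness: 1643 is composite.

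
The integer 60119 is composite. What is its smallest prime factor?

60119 is odd.
Digit sum 17, not divisible by 3.
Ends in 9: not divisible by 5.
7: 60119 = 7·8588 + 3
11: 60119 = 11·5465 + 4
13: 60119 = 13·4624 + 7
17: 60119 = 17·3536 + 7
19: 60119 = 19·3164 + 3
23: 60119 = 23·2613 + 20
29: 60119 = 29·2073 + 2
31: 60119 = 31·1939 + 10
37: 60119 = 37·1624 + 31
41: 60119 = 41·1466 + 13
43: 60119 = 43·1398 + 5
47: 60119 = 47·1279 + 6
53: 60119 = 53·1134 + 17
59: 60119 = 59·1018 + 57
61: 60119 = 61·985 + 34
67: 60119 = 67·897 + 20
71: 60119 = 71·846 + 53
73: 60119 = 73·823 + 40
79: 60119 = 79·761

79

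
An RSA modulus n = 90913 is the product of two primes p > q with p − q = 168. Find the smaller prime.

Since p = q + 168, we have 90913 = q(q + 168), so q² + 168q − 90913 = 0.
Discriminant: 168² + 4·90913 = 28224 + 363652 = 391876; √391876 = 626.
q = (−168 + 626)/2 = 229, and p = q + 168 = 397.
Check: 229 · 397 = 90913.

229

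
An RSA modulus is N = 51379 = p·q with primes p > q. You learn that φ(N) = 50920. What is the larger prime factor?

269

φ(n) = (p−1)(q−1) = n − (p+q) + 1, so p + q = 51379 − 50920 + 1 = 460.
p and q are the roots of t² − 460t + 51379 = 0.
Discriminant: 460² − 4·51379 = 211600 − 205516 = 6084; √6084 = 78.
q = (460 − 78)/2 = 191, p = (460 + 78)/2 = 269.
Check: 191 · 269 = 51379.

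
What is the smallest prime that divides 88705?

88705 is odd.
Digit sum 28, not divisible by 3.
Ends in 5: divisible by 5.

5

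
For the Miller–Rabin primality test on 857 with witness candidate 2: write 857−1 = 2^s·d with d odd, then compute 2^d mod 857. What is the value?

650

857 − 1 = 856 = 2^3 · 107, so d = 107.
2^1 ≡ 2 (mod 857)
2^2 ≡ 2^2 = 4 ≡ 4 (mod 857)
2^4 ≡ 4^2 = 16 ≡ 16 (mod 857)
2^8 ≡ 16^2 = 256 ≡ 256 (mod 857)
2^16 ≡ 256^2 = 65536 ≡ 404 (mod 857)
2^32 ≡ 404^2 = 163216 ≡ 386 (mod 857)
2^64 ≡ 386^2 = 148996 ≡ 735 (mod 857)
107 = 64 + 32 + 8 + 2 + 1 in binary powers of 2.
So 2^107 ≡ 735 · 386 · 256 · 4 · 2 ≡ 650 (mod 857).
Squaring chain: 650 → 856 → 1; reaches −1, so base 2 does not prove 857 composite.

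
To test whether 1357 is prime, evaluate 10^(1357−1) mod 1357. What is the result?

10^1 ≡ 10 (mod 1357)
10^2 ≡ 10^2 = 100 ≡ 100 (mod 1357)
10^4 ≡ 100^2 = 10000 ≡ 501 (mod 1357)
10^8 ≡ 501^2 = 251001 ≡ 1313 (mod 1357)
10^16 ≡ 1313^2 = 1723969 ≡ 579 (mod 1357)
10^32 ≡ 579^2 = 335241 ≡ 62 (mod 1357)
10^64 ≡ 62^2 = 3844 ≡ 1130 (mod 1357)
10^128 ≡ 1130^2 = 1276900 ≡ 1320 (mod 1357)
10^256 ≡ 1320^2 = 1742400 ≡ 12 (mod 1357)
10^512 ≡ 12^2 = 144 ≡ 144 (mod 1357)
10^1024 ≡ 144^2 = 20736 ≡ 381 (mod 1357)
1356 = 1024 + 256 + 64 + 8 + 4 in binary powers of 2.
So 10^1356 ≡ 381 · 12 · 1130 · 1313 · 501 ≡ 196 (mod 1357).
Since 196 ≠ 1, base 10 is a Fermat witness: 1357 is composite.

196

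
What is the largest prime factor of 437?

437 = 19 · 23
23 is prime.
So 437 = 19 · 23; the largest prime factor is 23.

23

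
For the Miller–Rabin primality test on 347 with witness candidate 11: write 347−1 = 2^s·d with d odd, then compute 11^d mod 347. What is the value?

347 − 1 = 346 = 2^1 · 173, so d = 173.
11^1 ≡ 11 (mod 347)
11^2 ≡ 11^2 = 121 ≡ 121 (mod 347)
11^4 ≡ 121^2 = 14641 ≡ 67 (mod 347)
11^8 ≡ 67^2 = 4489 ≡ 325 (mod 347)
11^16 ≡ 325^2 = 105625 ≡ 137 (mod 347)
11^32 ≡ 137^2 = 18769 ≡ 31 (mod 347)
11^64 ≡ 31^2 = 961 ≡ 267 (mod 347)
11^128 ≡ 267^2 = 71289 ≡ 154 (mod 347)
173 = 128 + 32 + 8 + 4 + 1 in binary powers of 2.
So 11^173 ≡ 154 · 31 · 325 · 67 · 11 ≡ 1 (mod 347).
Since 11^d ≡ 1 (mod 347), base 11 does not prove 347 composite.

1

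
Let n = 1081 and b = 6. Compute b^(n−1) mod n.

243

6^1 ≡ 6 (mod 1081)
6^2 ≡ 6^2 = 36 ≡ 36 (mod 1081)
6^4 ≡ 36^2 = 1296 ≡ 215 (mod 1081)
6^8 ≡ 215^2 = 46225 ≡ 823 (mod 1081)
6^16 ≡ 823^2 = 677329 ≡ 623 (mod 1081)
6^32 ≡ 623^2 = 388129 ≡ 50 (mod 1081)
6^64 ≡ 50^2 = 2500 ≡ 338 (mod 1081)
6^128 ≡ 338^2 = 114244 ≡ 739 (mod 1081)
6^256 ≡ 739^2 = 546121 ≡ 216 (mod 1081)
6^512 ≡ 216^2 = 46656 ≡ 173 (mod 1081)
6^1024 ≡ 173^2 = 29929 ≡ 742 (mod 1081)
1080 = 1024 + 32 + 16 + 8 in binary powers of 2.
So 6^1080 ≡ 742 · 50 · 623 · 823 ≡ 243 (mod 1081).
Since 243 ≠ 1, base 6 is a Fermat witness: 1081 is composite.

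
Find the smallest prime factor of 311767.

31

311767 is odd.
Digit sum 25, not divisible by 3.
Ends in 7: not divisible by 5.
7: 311767 = 7·44538 + 1
11: 311767 = 11·28342 + 5
13: 311767 = 13·23982 + 1
17: 311767 = 17·18339 + 4
19: 311767 = 19·16408 + 15
23: 311767 = 23·13555 + 2
29: 311767 = 29·10750 + 17
31: 311767 = 31·10057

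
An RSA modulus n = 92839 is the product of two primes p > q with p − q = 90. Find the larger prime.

353

Since p = q + 90, we have 92839 = q(q + 90), so q² + 90q − 92839 = 0.
Discriminant: 90² + 4·92839 = 8100 + 371356 = 379456; √379456 = 616.
q = (−90 + 616)/2 = 263, and p = q + 90 = 353.
Check: 263 · 353 = 92839.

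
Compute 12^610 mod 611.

12^1 ≡ 12 (mod 611)
12^2 ≡ 12^2 = 144 ≡ 144 (mod 611)
12^4 ≡ 144^2 = 20736 ≡ 573 (mod 611)
12^8 ≡ 573^2 = 328329 ≡ 222 (mod 611)
12^16 ≡ 222^2 = 49284 ≡ 404 (mod 611)
12^32 ≡ 404^2 = 163216 ≡ 79 (mod 611)
12^64 ≡ 79^2 = 6241 ≡ 131 (mod 611)
12^128 ≡ 131^2 = 17161 ≡ 53 (mod 611)
12^256 ≡ 53^2 = 2809 ≡ 365 (mod 611)
12^512 ≡ 365^2 = 133225 ≡ 27 (mod 611)
610 = 512 + 64 + 32 + 2 in binary powers of 2.
So 12^610 ≡ 27 · 131 · 79 · 144 ≡ 118 (mod 611).
Since 118 ≠ 1, base 12 is a Fermat witness: 611 is composite.

118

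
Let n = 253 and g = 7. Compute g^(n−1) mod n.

82

7^1 ≡ 7 (mod 253)
7^2 ≡ 7^2 = 49 ≡ 49 (mod 253)
7^4 ≡ 49^2 = 2401 ≡ 124 (mod 253)
7^8 ≡ 124^2 = 15376 ≡ 196 (mod 253)
7^16 ≡ 196^2 = 38416 ≡ 213 (mod 253)
7^32 ≡ 213^2 = 45369 ≡ 82 (mod 253)
7^64 ≡ 82^2 = 6724 ≡ 146 (mod 253)
7^128 ≡ 146^2 = 21316 ≡ 64 (mod 253)
252 = 128 + 64 + 32 + 16 + 8 + 4 in binary powers of 2.
So 7^252 ≡ 64 · 146 · 82 · 213 · 196 · 124 ≡ 82 (mod 253).
Since 82 ≠ 1, base 7 is a Fermat witness: 253 is composite.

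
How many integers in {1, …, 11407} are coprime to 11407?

9600

Factor: 11407 = 11 · 17 · 61.
φ(11407) = (11−1) · (17−1) · (61−1) = 10 · 16 · 60 = 9600.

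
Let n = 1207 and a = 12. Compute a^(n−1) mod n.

682

12^1 ≡ 12 (mod 1207)
12^2 ≡ 12^2 = 144 ≡ 144 (mod 1207)
12^4 ≡ 144^2 = 20736 ≡ 217 (mod 1207)
12^8 ≡ 217^2 = 47089 ≡ 16 (mod 1207)
12^16 ≡ 16^2 = 256 ≡ 256 (mod 1207)
12^32 ≡ 256^2 = 65536 ≡ 358 (mod 1207)
12^64 ≡ 358^2 = 128164 ≡ 222 (mod 1207)
12^128 ≡ 222^2 = 49284 ≡ 1004 (mod 1207)
12^256 ≡ 1004^2 = 1008016 ≡ 171 (mod 1207)
12^512 ≡ 171^2 = 29241 ≡ 273 (mod 1207)
12^1024 ≡ 273^2 = 74529 ≡ 902 (mod 1207)
1206 = 1024 + 128 + 32 + 16 + 4 + 2 in binary powers of 2.
So 12^1206 ≡ 902 · 1004 · 358 · 256 · 217 · 144 ≡ 682 (mod 1207).
Since 682 ≠ 1, base 12 is a Fermat witness: 1207 is composite.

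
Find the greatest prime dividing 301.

301 = 7 · 43
43 is prime.
So 301 = 7 · 43; the largest prime factor is 43.

43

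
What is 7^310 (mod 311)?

7^1 ≡ 7 (mod 311)
7^2 ≡ 7^2 = 49 ≡ 49 (mod 311)
7^4 ≡ 49^2 = 2401 ≡ 224 (mod 311)
7^8 ≡ 224^2 = 50176 ≡ 105 (mod 311)
7^16 ≡ 105^2 = 11025 ≡ 140 (mod 311)
7^32 ≡ 140^2 = 19600 ≡ 7 (mod 311)
7^64 ≡ 7^2 = 49 ≡ 49 (mod 311)
7^128 ≡ 49^2 = 2401 ≡ 224 (mod 311)
7^256 ≡ 224^2 = 50176 ≡ 105 (mod 311)
310 = 256 + 32 + 16 + 4 + 2 in binary powers of 2.
So 7^310 ≡ 105 · 7 · 140 · 224 · 49 ≡ 1 (mod 311).
Since the result is 1, base 7 gives no evidence that 311 is composite.

1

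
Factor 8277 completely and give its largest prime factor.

8277 = 3 · 2759
2759 = 31 · 89
89 is prime.
So 8277 = 3 · 31 · 89; the largest prime factor is 89.

89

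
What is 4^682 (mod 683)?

1

4^1 ≡ 4 (mod 683)
4^2 ≡ 4^2 = 16 ≡ 16 (mod 683)
4^4 ≡ 16^2 = 256 ≡ 256 (mod 683)
4^8 ≡ 256^2 = 65536 ≡ 651 (mod 683)
4^16 ≡ 651^2 = 423801 ≡ 341 (mod 683)
4^32 ≡ 341^2 = 116281 ≡ 171 (mod 683)
4^64 ≡ 171^2 = 29241 ≡ 555 (mod 683)
4^128 ≡ 555^2 = 308025 ≡ 675 (mod 683)
4^256 ≡ 675^2 = 455625 ≡ 64 (mod 683)
4^512 ≡ 64^2 = 4096 ≡ 681 (mod 683)
682 = 512 + 128 + 32 + 8 + 2 in binary powers of 2.
So 4^682 ≡ 681 · 675 · 171 · 651 · 16 ≡ 1 (mod 683).
Since the result is 1, base 4 gives no evidence that 683 is composite.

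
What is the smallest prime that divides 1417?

1417 is odd.
Digit sum 13, not divisible by 3.
Ends in 7: not divisible by 5.
7: 1417 = 7·202 + 3
11: 1417 = 11·128 + 9
13: 1417 = 13·109

13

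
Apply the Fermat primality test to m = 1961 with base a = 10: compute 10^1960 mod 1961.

10^1 ≡ 10 (mod 1961)
10^2 ≡ 10^2 = 100 ≡ 100 (mod 1961)
10^4 ≡ 100^2 = 10000 ≡ 195 (mod 1961)
10^8 ≡ 195^2 = 38025 ≡ 766 (mod 1961)
10^16 ≡ 766^2 = 586756 ≡ 417 (mod 1961)
10^32 ≡ 417^2 = 173889 ≡ 1321 (mod 1961)
10^64 ≡ 1321^2 = 1745041 ≡ 1712 (mod 1961)
10^128 ≡ 1712^2 = 2930944 ≡ 1210 (mod 1961)
10^256 ≡ 1210^2 = 1464100 ≡ 1194 (mod 1961)
10^512 ≡ 1194^2 = 1425636 ≡ 1950 (mod 1961)
10^1024 ≡ 1950^2 = 3802500 ≡ 121 (mod 1961)
1960 = 1024 + 512 + 256 + 128 + 32 + 8 in binary powers of 2.
So 10^1960 ≡ 121 · 1950 · 1194 · 1210 · 1321 · 766 ≡ 121 (mod 1961).
Since 121 ≠ 1, base 10 is a Fermat witness: 1961 is composite.

121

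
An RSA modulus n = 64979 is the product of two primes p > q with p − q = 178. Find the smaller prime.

Since p = q + 178, we have 64979 = q(q + 178), so q² + 178q − 64979 = 0.
Discriminant: 178² + 4·64979 = 31684 + 259916 = 291600; √291600 = 540.
q = (−178 + 540)/2 = 181, and p = q + 178 = 359.
Check: 181 · 359 = 64979.

181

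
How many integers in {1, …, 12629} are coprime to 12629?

12384

Factor: 12629 = 73 · 173.
φ(12629) = (73−1) · (173−1) = 72 · 172 = 12384.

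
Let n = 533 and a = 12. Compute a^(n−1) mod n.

66

12^1 ≡ 12 (mod 533)
12^2 ≡ 12^2 = 144 ≡ 144 (mod 533)
12^4 ≡ 144^2 = 20736 ≡ 482 (mod 533)
12^8 ≡ 482^2 = 232324 ≡ 469 (mod 533)
12^16 ≡ 469^2 = 219961 ≡ 365 (mod 533)
12^32 ≡ 365^2 = 133225 ≡ 508 (mod 533)
12^64 ≡ 508^2 = 258064 ≡ 92 (mod 533)
12^128 ≡ 92^2 = 8464 ≡ 469 (mod 533)
12^256 ≡ 469^2 = 219961 ≡ 365 (mod 533)
12^512 ≡ 365^2 = 133225 ≡ 508 (mod 533)
532 = 512 + 16 + 4 in binary powers of 2.
So 12^532 ≡ 508 · 365 · 482 ≡ 66 (mod 533).
Since 66 ≠ 1, base 12 is a Fermat witness: 533 is composite.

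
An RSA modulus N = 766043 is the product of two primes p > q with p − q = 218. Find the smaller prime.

Since p = q + 218, we have 766043 = q(q + 218), so q² + 218q − 766043 = 0.
Discriminant: 218² + 4·766043 = 47524 + 3064172 = 3111696; √3111696 = 1764.
q = (−218 + 1764)/2 = 773, and p = q + 218 = 991.
Check: 773 · 991 = 766043.

773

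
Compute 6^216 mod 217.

6^1 ≡ 6 (mod 217)
6^2 ≡ 6^2 = 36 ≡ 36 (mod 217)
6^4 ≡ 36^2 = 1296 ≡ 211 (mod 217)
6^8 ≡ 211^2 = 44521 ≡ 36 (mod 217)
6^16 ≡ 36^2 = 1296 ≡ 211 (mod 217)
6^32 ≡ 211^2 = 44521 ≡ 36 (mod 217)
6^64 ≡ 36^2 = 1296 ≡ 211 (mod 217)
6^128 ≡ 211^2 = 44521 ≡ 36 (mod 217)
216 = 128 + 64 + 16 + 8 in binary powers of 2.
So 6^216 ≡ 36 · 211 · 211 · 36 ≡ 1 (mod 217).
Since the result is 1, base 6 gives no evidence that 217 is composite.

1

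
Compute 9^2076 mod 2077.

9^1 ≡ 9 (mod 2077)
9^2 ≡ 9^2 = 81 ≡ 81 (mod 2077)
9^4 ≡ 81^2 = 6561 ≡ 330 (mod 2077)
9^8 ≡ 330^2 = 108900 ≡ 896 (mod 2077)
9^16 ≡ 896^2 = 802816 ≡ 1094 (mod 2077)
9^32 ≡ 1094^2 = 1196836 ≡ 484 (mod 2077)
9^64 ≡ 484^2 = 234256 ≡ 1632 (mod 2077)
9^128 ≡ 1632^2 = 2663424 ≡ 710 (mod 2077)
9^256 ≡ 710^2 = 504100 ≡ 1466 (mod 2077)
9^512 ≡ 1466^2 = 2149156 ≡ 1538 (mod 2077)
9^1024 ≡ 1538^2 = 2365444 ≡ 1818 (mod 2077)
9^2048 ≡ 1818^2 = 3305124 ≡ 617 (mod 2077)
2076 = 2048 + 16 + 8 + 4 in binary powers of 2.
So 9^2076 ≡ 617 · 1094 · 896 · 330 ≡ 628 (mod 2077).
Since 628 ≠ 1, base 9 is a Fermat witness: 2077 is composite.

628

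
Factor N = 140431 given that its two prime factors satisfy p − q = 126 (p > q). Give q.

Since p = q + 126, we have 140431 = q(q + 126), so q² + 126q − 140431 = 0.
Discriminant: 126² + 4·140431 = 15876 + 561724 = 577600; √577600 = 760.
q = (−126 + 760)/2 = 317, and p = q + 126 = 443.
Check: 317 · 443 = 140431.

317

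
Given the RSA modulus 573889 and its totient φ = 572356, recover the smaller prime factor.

647

φ(n) = (p−1)(q−1) = n − (p+q) + 1, so p + q = 573889 − 572356 + 1 = 1534.
p and q are the roots of t² − 1534t + 573889 = 0.
Discriminant: 1534² − 4·573889 = 2353156 − 2295556 = 57600; √57600 = 240.
q = (1534 − 240)/2 = 647, p = (1534 + 240)/2 = 887.
Check: 647 · 887 = 573889.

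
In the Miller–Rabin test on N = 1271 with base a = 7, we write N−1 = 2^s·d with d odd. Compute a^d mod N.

191

1271 − 1 = 1270 = 2^1 · 635, so d = 635.
7^1 ≡ 7 (mod 1271)
7^2 ≡ 7^2 = 49 ≡ 49 (mod 1271)
7^4 ≡ 49^2 = 2401 ≡ 1130 (mod 1271)
7^8 ≡ 1130^2 = 1276900 ≡ 816 (mod 1271)
7^16 ≡ 816^2 = 665856 ≡ 1123 (mod 1271)
7^32 ≡ 1123^2 = 1261129 ≡ 297 (mod 1271)
7^64 ≡ 297^2 = 88209 ≡ 510 (mod 1271)
7^128 ≡ 510^2 = 260100 ≡ 816 (mod 1271)
7^256 ≡ 816^2 = 665856 ≡ 1123 (mod 1271)
7^512 ≡ 1123^2 = 1261129 ≡ 297 (mod 1271)
635 = 512 + 64 + 32 + 16 + 8 + 2 + 1 in binary powers of 2.
So 7^635 ≡ 297 · 510 · 297 · 1123 · 816 · 49 · 7 ≡ 191 (mod 1271).
Squaring chain: 191; never reaches −1, so base 7 is a Miller–Rabin witness that 1271 is composite.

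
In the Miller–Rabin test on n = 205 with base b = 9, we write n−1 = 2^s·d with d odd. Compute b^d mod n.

205 − 1 = 204 = 2^2 · 51, so d = 51.
9^1 ≡ 9 (mod 205)
9^2 ≡ 9^2 = 81 ≡ 81 (mod 205)
9^4 ≡ 81^2 = 6561 ≡ 1 (mod 205)
9^8 ≡ 1^2 = 1 ≡ 1 (mod 205)
9^16 ≡ 1^2 = 1 ≡ 1 (mod 205)
9^32 ≡ 1^2 = 1 ≡ 1 (mod 205)
51 = 32 + 16 + 2 + 1 in binary powers of 2.
So 9^51 ≡ 1 · 1 · 81 · 9 ≡ 114 (mod 205).
Squaring chain: 114 → 81; never reaches −1, so base 9 is a Miller–Rabin witness that 205 is composite.

114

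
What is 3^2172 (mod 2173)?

122

3^1 ≡ 3 (mod 2173)
3^2 ≡ 3^2 = 9 ≡ 9 (mod 2173)
3^4 ≡ 9^2 = 81 ≡ 81 (mod 2173)
3^8 ≡ 81^2 = 6561 ≡ 42 (mod 2173)
3^16 ≡ 42^2 = 1764 ≡ 1764 (mod 2173)
3^32 ≡ 1764^2 = 3111696 ≡ 2133 (mod 2173)
3^64 ≡ 2133^2 = 4549689 ≡ 1600 (mod 2173)
3^128 ≡ 1600^2 = 2560000 ≡ 206 (mod 2173)
3^256 ≡ 206^2 = 42436 ≡ 1149 (mod 2173)
3^512 ≡ 1149^2 = 1320201 ≡ 1190 (mod 2173)
3^1024 ≡ 1190^2 = 1416100 ≡ 1477 (mod 2173)
3^2048 ≡ 1477^2 = 2181529 ≡ 2010 (mod 2173)
2172 = 2048 + 64 + 32 + 16 + 8 + 4 in binary powers of 2.
So 3^2172 ≡ 2010 · 1600 · 2133 · 1764 · 42 · 81 ≡ 122 (mod 2173).
Since 122 ≠ 1, base 3 is a Fermat witness: 2173 is composite.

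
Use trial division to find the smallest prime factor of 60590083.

83

60590083 is odd.
Digit sum 31, not divisible by 3.
Ends in 3: not divisible by 5.
7: 60590083 = 7·8655726 + 1
11: 60590083 = 11·5508189 + 4
13: 60590083 = 13·4660775 + 8
17: 60590083 = 17·3564122 + 9
19: 60590083 = 19·3188951 + 14
23: 60590083 = 23·2634351 + 10
29: 60590083 = 29·2089313 + 6
31: 60590083 = 31·1954518 + 25
37: 60590083 = 37·1637569 + 30
41: 60590083 = 41·1477806 + 37
43: 60590083 = 43·1409071 + 30
47: 60590083 = 47·1289150 + 33
53: 60590083 = 53·1143209 + 6
59: 60590083 = 59·1026950 + 33
61: 60590083 = 61·993280 + 3
67: 60590083 = 67·904329 + 40
71: 60590083 = 71·853381 + 32
73: 60590083 = 73·830001 + 10
79: 60590083 = 79·766963 + 6
83: 60590083 = 83·730001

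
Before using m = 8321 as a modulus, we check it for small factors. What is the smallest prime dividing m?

53

8321 is odd.
Digit sum 14, not divisible by 3.
Ends in 1: not divisible by 5.
7: 8321 = 7·1188 + 5
11: 8321 = 11·756 + 5
13: 8321 = 13·640 + 1
17: 8321 = 17·489 + 8
19: 8321 = 19·437 + 18
23: 8321 = 23·361 + 18
29: 8321 = 29·286 + 27
31: 8321 = 31·268 + 13
37: 8321 = 37·224 + 33
41: 8321 = 41·202 + 39
43: 8321 = 43·193 + 22
47: 8321 = 47·177 + 2
53: 8321 = 53·157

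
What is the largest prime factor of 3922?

3922 = 2 · 1961
1961 = 37 · 53
53 is prime.
So 3922 = 2 · 37 · 53; the largest prime factor is 53.

53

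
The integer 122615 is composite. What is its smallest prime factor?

5

122615 is odd.
Digit sum 17, not divisible by 3.
Ends in 5: divisible by 5.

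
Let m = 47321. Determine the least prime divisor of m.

47321 is odd.
Digit sum 17, not divisible by 3.
Ends in 1: not divisible by 5.
7: 47321 = 7·6760 + 1
11: 47321 = 11·4301 + 10
13: 47321 = 13·3640 + 1
17: 47321 = 17·2783 + 10
19: 47321 = 19·2490 + 11
23: 47321 = 23·2057 + 10
29: 47321 = 29·1631 + 22
31: 47321 = 31·1526 + 15
37: 47321 = 37·1278 + 35
41: 47321 = 41·1154 + 7
43: 47321 = 43·1100 + 21
47: 47321 = 47·1006 + 39
53: 47321 = 53·892 + 45
59: 47321 = 59·802 + 3
61: 47321 = 61·775 + 46
67: 47321 = 67·706 + 19
71: 47321 = 71·666 + 35
73: 47321 = 73·648 + 17
79: 47321 = 79·599

79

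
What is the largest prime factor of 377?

29

377 = 13 · 29
29 is prime.
So 377 = 13 · 29; the largest prime factor is 29.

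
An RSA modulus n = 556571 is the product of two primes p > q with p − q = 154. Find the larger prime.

827

Since p = q + 154, we have 556571 = q(q + 154), so q² + 154q − 556571 = 0.
Discriminant: 154² + 4·556571 = 23716 + 2226284 = 2250000; √2250000 = 1500.
q = (−154 + 1500)/2 = 673, and p = q + 154 = 827.
Check: 673 · 827 = 556571.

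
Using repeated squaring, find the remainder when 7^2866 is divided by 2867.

7^1 ≡ 7 (mod 2867)
7^2 ≡ 7^2 = 49 ≡ 49 (mod 2867)
7^4 ≡ 49^2 = 2401 ≡ 2401 (mod 2867)
7^8 ≡ 2401^2 = 5764801 ≡ 2131 (mod 2867)
7^16 ≡ 2131^2 = 4541161 ≡ 2700 (mod 2867)
7^32 ≡ 2700^2 = 7290000 ≡ 2086 (mod 2867)
7^64 ≡ 2086^2 = 4351396 ≡ 2157 (mod 2867)
7^128 ≡ 2157^2 = 4652649 ≡ 2375 (mod 2867)
7^256 ≡ 2375^2 = 5640625 ≡ 1236 (mod 2867)
7^512 ≡ 1236^2 = 1527696 ≡ 2452 (mod 2867)
7^1024 ≡ 2452^2 = 6012304 ≡ 205 (mod 2867)
7^2048 ≡ 205^2 = 42025 ≡ 1887 (mod 2867)
2866 = 2048 + 512 + 256 + 32 + 16 + 2 in binary powers of 2.
So 7^2866 ≡ 1887 · 2452 · 1236 · 2086 · 2700 · 49 ≡ 1021 (mod 2867).
Since 1021 ≠ 1, base 7 is a Fermat witness: 2867 is composite.

1021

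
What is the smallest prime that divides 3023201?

3023201 is odd.
Digit sum 11, not divisible by 3.
Ends in 1: not divisible by 5.
7: 3023201 = 7·431885 + 6
11: 3023201 = 11·274836 + 5
13: 3023201 = 13·232553 + 12
17: 3023201 = 17·177835 + 6
19: 3023201 = 19·159115 + 16
23: 3023201 = 23·131443 + 12
29: 3023201 = 29·104248 + 9
31: 3023201 = 31·97522 + 19
37: 3023201 = 37·81708 + 5
41: 3023201 = 41·73736 + 25
43: 3023201 = 43·70307

43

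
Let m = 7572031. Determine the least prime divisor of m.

7572031 is odd.
Digit sum 25, not divisible by 3.
Ends in 1: not divisible by 5.
7: 7572031 = 7·1081718 + 5
11: 7572031 = 11·688366 + 5
13: 7572031 = 13·582463 + 12
17: 7572031 = 17·445413 + 10
19: 7572031 = 19·398527 + 18
23: 7572031 = 23·329218 + 17
29: 7572031 = 29·261104 + 15
31: 7572031 = 31·244259 + 2
37: 7572031 = 37·204649 + 18
41: 7572031 = 41·184683 + 28
43: 7572031 = 43·176093 + 32
47: 7572031 = 47·161107 + 2
53: 7572031 = 53·142868 + 27
59: 7572031 = 59·128339 + 30
61: 7572031 = 61·124131 + 40
67: 7572031 = 67·113015 + 26
71: 7572031 = 71·106648 + 23
73: 7572031 = 73·103726 + 33
79: 7572031 = 79·95848 + 39
83: 7572031 = 83·91229 + 24
89: 7572031 = 89·85079

89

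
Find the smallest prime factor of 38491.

61

38491 is odd.
Digit sum 25, not divisible by 3.
Ends in 1: not divisible by 5.
7: 38491 = 7·5498 + 5
11: 38491 = 11·3499 + 2
13: 38491 = 13·2960 + 11
17: 38491 = 17·2264 + 3
19: 38491 = 19·2025 + 16
23: 38491 = 23·1673 + 12
29: 38491 = 29·1327 + 8
31: 38491 = 31·1241 + 20
37: 38491 = 37·1040 + 11
41: 38491 = 41·938 + 33
43: 38491 = 43·895 + 6
47: 38491 = 47·818 + 45
53: 38491 = 53·726 + 13
59: 38491 = 59·652 + 23
61: 38491 = 61·631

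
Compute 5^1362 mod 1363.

306

5^1 ≡ 5 (mod 1363)
5^2 ≡ 5^2 = 25 ≡ 25 (mod 1363)
5^4 ≡ 25^2 = 625 ≡ 625 (mod 1363)
5^8 ≡ 625^2 = 390625 ≡ 807 (mod 1363)
5^16 ≡ 807^2 = 651249 ≡ 1098 (mod 1363)
5^32 ≡ 1098^2 = 1205604 ≡ 712 (mod 1363)
5^64 ≡ 712^2 = 506944 ≡ 1271 (mod 1363)
5^128 ≡ 1271^2 = 1615441 ≡ 286 (mod 1363)
5^256 ≡ 286^2 = 81796 ≡ 16 (mod 1363)
5^512 ≡ 16^2 = 256 ≡ 256 (mod 1363)
5^1024 ≡ 256^2 = 65536 ≡ 112 (mod 1363)
1362 = 1024 + 256 + 64 + 16 + 2 in binary powers of 2.
So 5^1362 ≡ 112 · 16 · 1271 · 1098 · 25 ≡ 306 (mod 1363).
Since 306 ≠ 1, base 5 is a Fermat witness: 1363 is composite.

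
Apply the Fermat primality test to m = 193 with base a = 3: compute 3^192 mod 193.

3^1 ≡ 3 (mod 193)
3^2 ≡ 3^2 = 9 ≡ 9 (mod 193)
3^4 ≡ 9^2 = 81 ≡ 81 (mod 193)
3^8 ≡ 81^2 = 6561 ≡ 192 (mod 193)
3^16 ≡ 192^2 = 36864 ≡ 1 (mod 193)
3^32 ≡ 1^2 = 1 ≡ 1 (mod 193)
3^64 ≡ 1^2 = 1 ≡ 1 (mod 193)
3^128 ≡ 1^2 = 1 ≡ 1 (mod 193)
192 = 128 + 64 in binary powers of 2.
So 3^192 ≡ 1 · 1 ≡ 1 (mod 193).
Since the result is 1, base 3 gives no evidence that 193 is composite.

1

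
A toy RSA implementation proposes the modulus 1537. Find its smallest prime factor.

29

1537 is odd.
Digit sum 16, not divisible by 3.
Ends in 7: not divisible by 5.
7: 1537 = 7·219 + 4
11: 1537 = 11·139 + 8
13: 1537 = 13·118 + 3
17: 1537 = 17·90 + 7
19: 1537 = 19·80 + 17
23: 1537 = 23·66 + 19
29: 1537 = 29·53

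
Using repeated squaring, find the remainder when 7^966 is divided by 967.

7^1 ≡ 7 (mod 967)
7^2 ≡ 7^2 = 49 ≡ 49 (mod 967)
7^4 ≡ 49^2 = 2401 ≡ 467 (mod 967)
7^8 ≡ 467^2 = 218089 ≡ 514 (mod 967)
7^16 ≡ 514^2 = 264196 ≡ 205 (mod 967)
7^32 ≡ 205^2 = 42025 ≡ 444 (mod 967)
7^64 ≡ 444^2 = 197136 ≡ 835 (mod 967)
7^128 ≡ 835^2 = 697225 ≡ 18 (mod 967)
7^256 ≡ 18^2 = 324 ≡ 324 (mod 967)
7^512 ≡ 324^2 = 104976 ≡ 540 (mod 967)
966 = 512 + 256 + 128 + 64 + 4 + 2 in binary powers of 2.
So 7^966 ≡ 540 · 324 · 18 · 835 · 467 · 49 ≡ 1 (mod 967).
Since the result is 1, base 7 gives no evidence that 967 is composite.

1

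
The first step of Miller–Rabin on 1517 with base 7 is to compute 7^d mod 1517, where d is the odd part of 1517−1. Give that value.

1517 − 1 = 1516 = 2^2 · 379, so d = 379.
7^1 ≡ 7 (mod 1517)
7^2 ≡ 7^2 = 49 ≡ 49 (mod 1517)
7^4 ≡ 49^2 = 2401 ≡ 884 (mod 1517)
7^8 ≡ 884^2 = 781456 ≡ 201 (mod 1517)
7^16 ≡ 201^2 = 40401 ≡ 959 (mod 1517)
7^32 ≡ 959^2 = 919681 ≡ 379 (mod 1517)
7^64 ≡ 379^2 = 143641 ≡ 1043 (mod 1517)
7^128 ≡ 1043^2 = 1087849 ≡ 160 (mod 1517)
7^256 ≡ 160^2 = 25600 ≡ 1328 (mod 1517)
379 = 256 + 64 + 32 + 16 + 8 + 2 + 1 in binary powers of 2.
So 7^379 ≡ 1328 · 1043 · 379 · 959 · 201 · 49 · 7 ≡ 1265 (mod 1517).
Squaring chain: 1265 → 1307; never reaches −1, so base 7 is a Miller–Rabin witness that 1517 is composite.

1265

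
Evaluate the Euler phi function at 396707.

376200

Factor: 396707 = 31 · 67 · 191.
φ(396707) = (31−1) · (67−1) · (191−1) = 30 · 66 · 190 = 376200.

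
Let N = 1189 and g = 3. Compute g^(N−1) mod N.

1147

3^1 ≡ 3 (mod 1189)
3^2 ≡ 3^2 = 9 ≡ 9 (mod 1189)
3^4 ≡ 9^2 = 81 ≡ 81 (mod 1189)
3^8 ≡ 81^2 = 6561 ≡ 616 (mod 1189)
3^16 ≡ 616^2 = 379456 ≡ 165 (mod 1189)
3^32 ≡ 165^2 = 27225 ≡ 1067 (mod 1189)
3^64 ≡ 1067^2 = 1138489 ≡ 616 (mod 1189)
3^128 ≡ 616^2 = 379456 ≡ 165 (mod 1189)
3^256 ≡ 165^2 = 27225 ≡ 1067 (mod 1189)
3^512 ≡ 1067^2 = 1138489 ≡ 616 (mod 1189)
3^1024 ≡ 616^2 = 379456 ≡ 165 (mod 1189)
1188 = 1024 + 128 + 32 + 4 in binary powers of 2.
So 3^1188 ≡ 165 · 165 · 1067 · 81 ≡ 1147 (mod 1189).
Since 1147 ≠ 1, base 3 is a Fermat witness: 1189 is composite.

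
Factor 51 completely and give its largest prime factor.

17

51 = 3 · 17
17 is prime.
So 51 = 3 · 17; the largest prime factor is 17.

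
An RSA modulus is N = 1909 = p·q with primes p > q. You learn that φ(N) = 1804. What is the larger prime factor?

83

φ(n) = (p−1)(q−1) = n − (p+q) + 1, so p + q = 1909 − 1804 + 1 = 106.
p and q are the roots of t² − 106t + 1909 = 0.
Discriminant: 106² − 4·1909 = 11236 − 7636 = 3600; √3600 = 60.
q = (106 − 60)/2 = 23, p = (106 + 60)/2 = 83.
Check: 23 · 83 = 1909.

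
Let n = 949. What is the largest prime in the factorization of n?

73

949 = 13 · 73
73 is prime.
So 949 = 13 · 73; the largest prime factor is 73.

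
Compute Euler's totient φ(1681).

1640

Factor: 1681 = 41^2.
φ(1681) = 41^1·(41−1) = 1640.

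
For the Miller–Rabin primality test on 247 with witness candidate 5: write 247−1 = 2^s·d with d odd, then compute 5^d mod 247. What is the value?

247 − 1 = 246 = 2^1 · 123, so d = 123.
5^1 ≡ 5 (mod 247)
5^2 ≡ 5^2 = 25 ≡ 25 (mod 247)
5^4 ≡ 25^2 = 625 ≡ 131 (mod 247)
5^8 ≡ 131^2 = 17161 ≡ 118 (mod 247)
5^16 ≡ 118^2 = 13924 ≡ 92 (mod 247)
5^32 ≡ 92^2 = 8464 ≡ 66 (mod 247)
5^64 ≡ 66^2 = 4356 ≡ 157 (mod 247)
123 = 64 + 32 + 16 + 8 + 2 + 1 in binary powers of 2.
So 5^123 ≡ 157 · 66 · 92 · 118 · 25 · 5 ≡ 216 (mod 247).
Squaring chain: 216; never reaches −1, so base 5 is a Miller–Rabin witness that 247 is composite.

216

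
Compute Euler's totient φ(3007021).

Factor: 3007021 = 107 · 157 · 179.
φ(3007021) = (107−1) · (157−1) · (179−1) = 106 · 156 · 178 = 2943408.

2943408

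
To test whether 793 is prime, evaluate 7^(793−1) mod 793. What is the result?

7^1 ≡ 7 (mod 793)
7^2 ≡ 7^2 = 49 ≡ 49 (mod 793)
7^4 ≡ 49^2 = 2401 ≡ 22 (mod 793)
7^8 ≡ 22^2 = 484 ≡ 484 (mod 793)
7^16 ≡ 484^2 = 234256 ≡ 321 (mod 793)
7^32 ≡ 321^2 = 103041 ≡ 744 (mod 793)
7^64 ≡ 744^2 = 553536 ≡ 22 (mod 793)
7^128 ≡ 22^2 = 484 ≡ 484 (mod 793)
7^256 ≡ 484^2 = 234256 ≡ 321 (mod 793)
7^512 ≡ 321^2 = 103041 ≡ 744 (mod 793)
792 = 512 + 256 + 16 + 8 in binary powers of 2.
So 7^792 ≡ 744 · 321 · 321 · 484 ≡ 339 (mod 793).
Since 339 ≠ 1, base 7 is a Fermat witness: 793 is composite.

339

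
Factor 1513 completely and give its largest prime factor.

89

1513 = 17 · 89
89 is prime.
So 1513 = 17 · 89; the largest prime factor is 89.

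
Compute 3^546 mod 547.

1

3^1 ≡ 3 (mod 547)
3^2 ≡ 3^2 = 9 ≡ 9 (mod 547)
3^4 ≡ 9^2 = 81 ≡ 81 (mod 547)
3^8 ≡ 81^2 = 6561 ≡ 544 (mod 547)
3^16 ≡ 544^2 = 295936 ≡ 9 (mod 547)
3^32 ≡ 9^2 = 81 ≡ 81 (mod 547)
3^64 ≡ 81^2 = 6561 ≡ 544 (mod 547)
3^128 ≡ 544^2 = 295936 ≡ 9 (mod 547)
3^256 ≡ 9^2 = 81 ≡ 81 (mod 547)
3^512 ≡ 81^2 = 6561 ≡ 544 (mod 547)
546 = 512 + 32 + 2 in binary powers of 2.
So 3^546 ≡ 544 · 81 · 9 ≡ 1 (mod 547).
Since the result is 1, base 3 gives no evidence that 547 is composite.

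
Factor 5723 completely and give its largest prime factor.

97

5723 = 59 · 97
97 is prime.
So 5723 = 59 · 97; the largest prime factor is 97.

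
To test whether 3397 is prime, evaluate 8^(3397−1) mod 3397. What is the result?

8^1 ≡ 8 (mod 3397)
8^2 ≡ 8^2 = 64 ≡ 64 (mod 3397)
8^4 ≡ 64^2 = 4096 ≡ 699 (mod 3397)
8^8 ≡ 699^2 = 488601 ≡ 2830 (mod 3397)
8^16 ≡ 2830^2 = 8008900 ≡ 2171 (mod 3397)
8^32 ≡ 2171^2 = 4713241 ≡ 1602 (mod 3397)
8^64 ≡ 1602^2 = 2566404 ≡ 1669 (mod 3397)
8^128 ≡ 1669^2 = 2785561 ≡ 21 (mod 3397)
8^256 ≡ 21^2 = 441 ≡ 441 (mod 3397)
8^512 ≡ 441^2 = 194481 ≡ 852 (mod 3397)
8^1024 ≡ 852^2 = 725904 ≡ 2343 (mod 3397)
8^2048 ≡ 2343^2 = 5489649 ≡ 97 (mod 3397)
3396 = 2048 + 1024 + 256 + 64 + 4 in binary powers of 2.
So 8^3396 ≡ 97 · 2343 · 441 · 1669 · 699 ≡ 2013 (mod 3397).
Since 2013 ≠ 1, base 8 is a Fermat witness: 3397 is composite.

2013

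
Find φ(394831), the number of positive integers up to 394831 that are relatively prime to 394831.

Factor: 394831 = 67 · 71 · 83.
φ(394831) = (67−1) · (71−1) · (83−1) = 66 · 70 · 82 = 378840.

378840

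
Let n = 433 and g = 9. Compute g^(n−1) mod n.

1

9^1 ≡ 9 (mod 433)
9^2 ≡ 9^2 = 81 ≡ 81 (mod 433)
9^4 ≡ 81^2 = 6561 ≡ 66 (mod 433)
9^8 ≡ 66^2 = 4356 ≡ 26 (mod 433)
9^16 ≡ 26^2 = 676 ≡ 243 (mod 433)
9^32 ≡ 243^2 = 59049 ≡ 161 (mod 433)
9^64 ≡ 161^2 = 25921 ≡ 374 (mod 433)
9^128 ≡ 374^2 = 139876 ≡ 17 (mod 433)
9^256 ≡ 17^2 = 289 ≡ 289 (mod 433)
432 = 256 + 128 + 32 + 16 in binary powers of 2.
So 9^432 ≡ 289 · 17 · 161 · 243 ≡ 1 (mod 433).
Since the result is 1, base 9 gives no evidence that 433 is composite.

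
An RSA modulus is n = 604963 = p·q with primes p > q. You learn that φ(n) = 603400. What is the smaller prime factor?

701

φ(n) = (p−1)(q−1) = n − (p+q) + 1, so p + q = 604963 − 603400 + 1 = 1564.
p and q are the roots of t² − 1564t + 604963 = 0.
Discriminant: 1564² − 4·604963 = 2446096 − 2419852 = 26244; √26244 = 162.
q = (1564 − 162)/2 = 701, p = (1564 + 162)/2 = 863.
Check: 701 · 863 = 604963.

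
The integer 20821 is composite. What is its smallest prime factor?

47

20821 is odd.
Digit sum 13, not divisible by 3.
Ends in 1: not divisible by 5.
7: 20821 = 7·2974 + 3
11: 20821 = 11·1892 + 9
13: 20821 = 13·1601 + 8
17: 20821 = 17·1224 + 13
19: 20821 = 19·1095 + 16
23: 20821 = 23·905 + 6
29: 20821 = 29·717 + 28
31: 20821 = 31·671 + 20
37: 20821 = 37·562 + 27
41: 20821 = 41·507 + 34
43: 20821 = 43·484 + 9
47: 20821 = 47·443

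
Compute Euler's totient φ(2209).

Factor: 2209 = 47^2.
φ(2209) = 47^1·(47−1) = 2162.

2162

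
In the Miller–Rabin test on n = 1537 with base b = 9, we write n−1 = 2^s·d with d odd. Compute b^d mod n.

729

1537 − 1 = 1536 = 2^9 · 3, so d = 3.
9^1 ≡ 9 (mod 1537)
9^2 ≡ 9^2 = 81 ≡ 81 (mod 1537)
3 = 2 + 1 in binary powers of 2.
So 9^3 ≡ 81 · 9 ≡ 729 (mod 1537).
Squaring chain: 729 → 1176 → 1213 → 460 → 1031 → 894 → 1533 → 16 → 256; never reaches −1, so base 9 is a Miller–Rabin witness that 1537 is composite.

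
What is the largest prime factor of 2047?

2047 = 23 · 89
89 is prime.
So 2047 = 23 · 89; the largest prime factor is 89.

89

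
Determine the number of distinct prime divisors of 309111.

309111 = 3 · 103037
103037 = 11 · 9367
9367 = 17 · 551
551 = 19 · 29
309111 = 3 · 11 · 17 · 19 · 29, which has 5 distinct prime factors.

5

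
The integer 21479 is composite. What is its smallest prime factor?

21479 is odd.
Digit sum 23, not divisible by 3.
Ends in 9: not divisible by 5.
7: 21479 = 7·3068 + 3
11: 21479 = 11·1952 + 7
13: 21479 = 13·1652 + 3
17: 21479 = 17·1263 + 8
19: 21479 = 19·1130 + 9
23: 21479 = 23·933 + 20
29: 21479 = 29·740 + 19
31: 21479 = 31·692 + 27
37: 21479 = 37·580 + 19
41: 21479 = 41·523 + 36
43: 21479 = 43·499 + 22
47: 21479 = 47·457

47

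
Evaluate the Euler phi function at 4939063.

Factor: 4939063 = 157 · 163 · 193.
φ(4939063) = (157−1) · (163−1) · (193−1) = 156 · 162 · 192 = 4852224.

4852224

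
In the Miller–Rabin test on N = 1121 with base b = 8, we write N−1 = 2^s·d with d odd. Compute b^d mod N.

1121 − 1 = 1120 = 2^5 · 35, so d = 35.
8^1 ≡ 8 (mod 1121)
8^2 ≡ 8^2 = 64 ≡ 64 (mod 1121)
8^4 ≡ 64^2 = 4096 ≡ 733 (mod 1121)
8^8 ≡ 733^2 = 537289 ≡ 330 (mod 1121)
8^16 ≡ 330^2 = 108900 ≡ 163 (mod 1121)
8^32 ≡ 163^2 = 26569 ≡ 786 (mod 1121)
35 = 32 + 2 + 1 in binary powers of 2.
So 8^35 ≡ 786 · 64 · 8 ≡ 1114 (mod 1121).
Squaring chain: 1114 → 49 → 159 → 619 → 900; never reaches −1, so base 8 is a Miller–Rabin witness that 1121 is composite.

1114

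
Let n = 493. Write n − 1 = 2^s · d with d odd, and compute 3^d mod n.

160

493 − 1 = 492 = 2^2 · 123, so d = 123.
3^1 ≡ 3 (mod 493)
3^2 ≡ 3^2 = 9 ≡ 9 (mod 493)
3^4 ≡ 9^2 = 81 ≡ 81 (mod 493)
3^8 ≡ 81^2 = 6561 ≡ 152 (mod 493)
3^16 ≡ 152^2 = 23104 ≡ 426 (mod 493)
3^32 ≡ 426^2 = 181476 ≡ 52 (mod 493)
3^64 ≡ 52^2 = 2704 ≡ 239 (mod 493)
123 = 64 + 32 + 16 + 8 + 2 + 1 in binary powers of 2.
So 3^123 ≡ 239 · 52 · 426 · 152 · 9 · 3 ≡ 160 (mod 493).
Squaring chain: 160 → 457; never reaches −1, so base 3 is a Miller–Rabin witness that 493 is composite.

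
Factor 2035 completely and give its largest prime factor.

2035 = 5 · 407
407 = 11 · 37
37 is prime.
So 2035 = 5 · 11 · 37; the largest prime factor is 37.

37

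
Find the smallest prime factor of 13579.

37

13579 is odd.
Digit sum 25, not divisible by 3.
Ends in 9: not divisible by 5.
7: 13579 = 7·1939 + 6
11: 13579 = 11·1234 + 5
13: 13579 = 13·1044 + 7
17: 13579 = 17·798 + 13
19: 13579 = 19·714 + 13
23: 13579 = 23·590 + 9
29: 13579 = 29·468 + 7
31: 13579 = 31·438 + 1
37: 13579 = 37·367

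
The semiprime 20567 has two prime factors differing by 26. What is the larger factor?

157

Since p = q + 26, we have 20567 = q(q + 26), so q² + 26q − 20567 = 0.
Discriminant: 26² + 4·20567 = 676 + 82268 = 82944; √82944 = 288.
q = (−26 + 288)/2 = 131, and p = q + 26 = 157.
Check: 131 · 157 = 20567.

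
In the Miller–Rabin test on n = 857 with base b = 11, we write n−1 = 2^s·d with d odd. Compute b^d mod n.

351

857 − 1 = 856 = 2^3 · 107, so d = 107.
11^1 ≡ 11 (mod 857)
11^2 ≡ 11^2 = 121 ≡ 121 (mod 857)
11^4 ≡ 121^2 = 14641 ≡ 72 (mod 857)
11^8 ≡ 72^2 = 5184 ≡ 42 (mod 857)
11^16 ≡ 42^2 = 1764 ≡ 50 (mod 857)
11^32 ≡ 50^2 = 2500 ≡ 786 (mod 857)
11^64 ≡ 786^2 = 617796 ≡ 756 (mod 857)
107 = 64 + 32 + 8 + 2 + 1 in binary powers of 2.
So 11^107 ≡ 756 · 786 · 42 · 121 · 11 ≡ 351 (mod 857).
Squaring chain: 351 → 650 → 856; reaches −1, so base 11 does not prove 857 composite.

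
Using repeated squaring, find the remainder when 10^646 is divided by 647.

1

10^1 ≡ 10 (mod 647)
10^2 ≡ 10^2 = 100 ≡ 100 (mod 647)
10^4 ≡ 100^2 = 10000 ≡ 295 (mod 647)
10^8 ≡ 295^2 = 87025 ≡ 327 (mod 647)
10^16 ≡ 327^2 = 106929 ≡ 174 (mod 647)
10^32 ≡ 174^2 = 30276 ≡ 514 (mod 647)
10^64 ≡ 514^2 = 264196 ≡ 220 (mod 647)
10^128 ≡ 220^2 = 48400 ≡ 522 (mod 647)
10^256 ≡ 522^2 = 272484 ≡ 97 (mod 647)
10^512 ≡ 97^2 = 9409 ≡ 351 (mod 647)
646 = 512 + 128 + 4 + 2 in binary powers of 2.
So 10^646 ≡ 351 · 522 · 295 · 100 ≡ 1 (mod 647).
Since the result is 1, base 10 gives no evidence that 647 is composite.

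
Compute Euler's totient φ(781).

Factor: 781 = 11 · 71.
φ(781) = (11−1) · (71−1) = 10 · 70 = 700.

700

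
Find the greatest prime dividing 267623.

97

267623 = 31 · 8633
8633 = 89 · 97
97 is prime.
So 267623 = 31 · 89 · 97; the largest prime factor is 97.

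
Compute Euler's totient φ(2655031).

2596512

Factor: 2655031 = 103 · 149 · 173.
φ(2655031) = (103−1) · (149−1) · (173−1) = 102 · 148 · 172 = 2596512.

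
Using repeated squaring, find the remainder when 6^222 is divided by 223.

6^1 ≡ 6 (mod 223)
6^2 ≡ 6^2 = 36 ≡ 36 (mod 223)
6^4 ≡ 36^2 = 1296 ≡ 181 (mod 223)
6^8 ≡ 181^2 = 32761 ≡ 203 (mod 223)
6^16 ≡ 203^2 = 41209 ≡ 177 (mod 223)
6^32 ≡ 177^2 = 31329 ≡ 109 (mod 223)
6^64 ≡ 109^2 = 11881 ≡ 62 (mod 223)
6^128 ≡ 62^2 = 3844 ≡ 53 (mod 223)
222 = 128 + 64 + 16 + 8 + 4 + 2 in binary powers of 2.
So 6^222 ≡ 53 · 62 · 177 · 203 · 181 · 36 ≡ 1 (mod 223).
Since the result is 1, base 6 gives no evidence that 223 is composite.

1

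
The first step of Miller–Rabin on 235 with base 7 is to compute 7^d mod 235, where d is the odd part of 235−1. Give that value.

235 − 1 = 234 = 2^1 · 117, so d = 117.
7^1 ≡ 7 (mod 235)
7^2 ≡ 7^2 = 49 ≡ 49 (mod 235)
7^4 ≡ 49^2 = 2401 ≡ 51 (mod 235)
7^8 ≡ 51^2 = 2601 ≡ 16 (mod 235)
7^16 ≡ 16^2 = 256 ≡ 21 (mod 235)
7^32 ≡ 21^2 = 441 ≡ 206 (mod 235)
7^64 ≡ 206^2 = 42436 ≡ 136 (mod 235)
117 = 64 + 32 + 16 + 4 + 1 in binary powers of 2.
So 7^117 ≡ 136 · 206 · 21 · 51 · 7 ≡ 2 (mod 235).
Squaring chain: 2; never reaches −1, so base 7 is a Miller–Rabin witness that 235 is composite.

2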